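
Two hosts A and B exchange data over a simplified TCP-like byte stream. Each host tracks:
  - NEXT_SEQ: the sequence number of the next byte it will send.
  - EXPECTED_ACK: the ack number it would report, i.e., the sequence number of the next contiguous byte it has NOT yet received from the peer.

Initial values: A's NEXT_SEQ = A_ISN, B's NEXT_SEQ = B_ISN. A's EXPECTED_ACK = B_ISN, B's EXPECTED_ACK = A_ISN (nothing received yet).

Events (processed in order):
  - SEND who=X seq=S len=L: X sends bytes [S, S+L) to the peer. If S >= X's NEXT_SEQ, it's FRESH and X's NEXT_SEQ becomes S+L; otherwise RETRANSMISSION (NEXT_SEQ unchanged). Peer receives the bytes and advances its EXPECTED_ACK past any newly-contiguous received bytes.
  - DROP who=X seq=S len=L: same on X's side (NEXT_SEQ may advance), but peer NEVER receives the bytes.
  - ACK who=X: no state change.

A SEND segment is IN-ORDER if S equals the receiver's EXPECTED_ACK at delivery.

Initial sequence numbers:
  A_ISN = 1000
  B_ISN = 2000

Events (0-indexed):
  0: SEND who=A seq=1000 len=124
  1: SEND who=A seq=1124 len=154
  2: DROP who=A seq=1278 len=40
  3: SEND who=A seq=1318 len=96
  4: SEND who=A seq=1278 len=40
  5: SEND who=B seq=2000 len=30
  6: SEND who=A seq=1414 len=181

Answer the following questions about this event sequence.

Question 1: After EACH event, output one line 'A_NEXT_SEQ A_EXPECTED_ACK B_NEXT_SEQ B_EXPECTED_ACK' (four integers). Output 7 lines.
1124 2000 2000 1124
1278 2000 2000 1278
1318 2000 2000 1278
1414 2000 2000 1278
1414 2000 2000 1414
1414 2030 2030 1414
1595 2030 2030 1595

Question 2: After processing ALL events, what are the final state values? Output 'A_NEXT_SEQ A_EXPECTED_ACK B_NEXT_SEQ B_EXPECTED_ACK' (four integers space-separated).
Answer: 1595 2030 2030 1595

Derivation:
After event 0: A_seq=1124 A_ack=2000 B_seq=2000 B_ack=1124
After event 1: A_seq=1278 A_ack=2000 B_seq=2000 B_ack=1278
After event 2: A_seq=1318 A_ack=2000 B_seq=2000 B_ack=1278
After event 3: A_seq=1414 A_ack=2000 B_seq=2000 B_ack=1278
After event 4: A_seq=1414 A_ack=2000 B_seq=2000 B_ack=1414
After event 5: A_seq=1414 A_ack=2030 B_seq=2030 B_ack=1414
After event 6: A_seq=1595 A_ack=2030 B_seq=2030 B_ack=1595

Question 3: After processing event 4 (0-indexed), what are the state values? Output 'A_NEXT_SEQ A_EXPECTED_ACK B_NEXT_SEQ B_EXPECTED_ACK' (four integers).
After event 0: A_seq=1124 A_ack=2000 B_seq=2000 B_ack=1124
After event 1: A_seq=1278 A_ack=2000 B_seq=2000 B_ack=1278
After event 2: A_seq=1318 A_ack=2000 B_seq=2000 B_ack=1278
After event 3: A_seq=1414 A_ack=2000 B_seq=2000 B_ack=1278
After event 4: A_seq=1414 A_ack=2000 B_seq=2000 B_ack=1414

1414 2000 2000 1414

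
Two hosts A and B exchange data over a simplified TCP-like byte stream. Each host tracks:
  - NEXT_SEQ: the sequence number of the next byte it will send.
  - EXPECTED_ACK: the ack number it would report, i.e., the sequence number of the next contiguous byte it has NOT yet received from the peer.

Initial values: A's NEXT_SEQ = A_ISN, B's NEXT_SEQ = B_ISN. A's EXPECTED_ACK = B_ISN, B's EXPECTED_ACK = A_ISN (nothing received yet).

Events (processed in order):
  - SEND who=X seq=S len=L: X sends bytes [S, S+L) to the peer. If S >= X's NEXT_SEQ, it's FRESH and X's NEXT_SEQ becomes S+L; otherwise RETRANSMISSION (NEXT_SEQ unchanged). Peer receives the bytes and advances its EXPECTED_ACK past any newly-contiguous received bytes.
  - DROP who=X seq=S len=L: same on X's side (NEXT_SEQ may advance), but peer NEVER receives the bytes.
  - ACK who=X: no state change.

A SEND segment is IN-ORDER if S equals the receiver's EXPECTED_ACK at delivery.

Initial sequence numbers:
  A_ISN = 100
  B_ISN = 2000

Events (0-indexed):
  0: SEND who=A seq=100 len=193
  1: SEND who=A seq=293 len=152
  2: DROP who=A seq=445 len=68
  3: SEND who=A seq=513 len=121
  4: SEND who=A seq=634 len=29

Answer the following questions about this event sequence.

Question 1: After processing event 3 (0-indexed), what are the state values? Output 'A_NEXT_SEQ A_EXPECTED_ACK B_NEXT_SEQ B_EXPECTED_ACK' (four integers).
After event 0: A_seq=293 A_ack=2000 B_seq=2000 B_ack=293
After event 1: A_seq=445 A_ack=2000 B_seq=2000 B_ack=445
After event 2: A_seq=513 A_ack=2000 B_seq=2000 B_ack=445
After event 3: A_seq=634 A_ack=2000 B_seq=2000 B_ack=445

634 2000 2000 445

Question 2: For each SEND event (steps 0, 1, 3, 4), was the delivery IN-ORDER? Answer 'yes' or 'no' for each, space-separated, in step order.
Step 0: SEND seq=100 -> in-order
Step 1: SEND seq=293 -> in-order
Step 3: SEND seq=513 -> out-of-order
Step 4: SEND seq=634 -> out-of-order

Answer: yes yes no no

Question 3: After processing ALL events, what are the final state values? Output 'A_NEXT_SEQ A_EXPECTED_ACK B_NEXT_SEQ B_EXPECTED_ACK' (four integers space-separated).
After event 0: A_seq=293 A_ack=2000 B_seq=2000 B_ack=293
After event 1: A_seq=445 A_ack=2000 B_seq=2000 B_ack=445
After event 2: A_seq=513 A_ack=2000 B_seq=2000 B_ack=445
After event 3: A_seq=634 A_ack=2000 B_seq=2000 B_ack=445
After event 4: A_seq=663 A_ack=2000 B_seq=2000 B_ack=445

Answer: 663 2000 2000 445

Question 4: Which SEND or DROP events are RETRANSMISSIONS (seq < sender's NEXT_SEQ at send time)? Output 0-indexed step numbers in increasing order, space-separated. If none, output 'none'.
Answer: none

Derivation:
Step 0: SEND seq=100 -> fresh
Step 1: SEND seq=293 -> fresh
Step 2: DROP seq=445 -> fresh
Step 3: SEND seq=513 -> fresh
Step 4: SEND seq=634 -> fresh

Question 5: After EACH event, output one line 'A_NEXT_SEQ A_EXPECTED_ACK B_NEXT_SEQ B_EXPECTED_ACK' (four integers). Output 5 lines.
293 2000 2000 293
445 2000 2000 445
513 2000 2000 445
634 2000 2000 445
663 2000 2000 445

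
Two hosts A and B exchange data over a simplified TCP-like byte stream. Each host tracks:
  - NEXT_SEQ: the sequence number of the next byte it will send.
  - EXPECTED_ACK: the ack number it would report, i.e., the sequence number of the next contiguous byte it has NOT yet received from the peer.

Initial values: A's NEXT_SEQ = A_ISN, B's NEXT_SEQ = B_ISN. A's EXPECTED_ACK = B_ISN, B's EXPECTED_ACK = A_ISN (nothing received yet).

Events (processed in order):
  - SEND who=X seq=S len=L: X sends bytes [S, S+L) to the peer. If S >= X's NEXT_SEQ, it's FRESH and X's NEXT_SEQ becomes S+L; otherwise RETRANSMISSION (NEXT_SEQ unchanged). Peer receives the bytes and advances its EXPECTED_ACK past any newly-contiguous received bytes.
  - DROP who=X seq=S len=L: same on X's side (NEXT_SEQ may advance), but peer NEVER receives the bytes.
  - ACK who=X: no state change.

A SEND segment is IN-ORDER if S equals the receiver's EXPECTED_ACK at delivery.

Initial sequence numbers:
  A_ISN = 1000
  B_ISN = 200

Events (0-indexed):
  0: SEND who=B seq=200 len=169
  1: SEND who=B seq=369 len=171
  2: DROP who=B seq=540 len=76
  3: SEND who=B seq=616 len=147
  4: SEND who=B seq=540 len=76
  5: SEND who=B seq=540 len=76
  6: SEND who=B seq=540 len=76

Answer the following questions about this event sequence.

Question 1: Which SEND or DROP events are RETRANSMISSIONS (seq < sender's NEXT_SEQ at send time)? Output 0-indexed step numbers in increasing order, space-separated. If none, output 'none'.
Answer: 4 5 6

Derivation:
Step 0: SEND seq=200 -> fresh
Step 1: SEND seq=369 -> fresh
Step 2: DROP seq=540 -> fresh
Step 3: SEND seq=616 -> fresh
Step 4: SEND seq=540 -> retransmit
Step 5: SEND seq=540 -> retransmit
Step 6: SEND seq=540 -> retransmit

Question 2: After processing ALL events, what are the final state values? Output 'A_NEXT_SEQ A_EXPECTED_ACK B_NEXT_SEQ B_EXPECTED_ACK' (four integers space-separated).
After event 0: A_seq=1000 A_ack=369 B_seq=369 B_ack=1000
After event 1: A_seq=1000 A_ack=540 B_seq=540 B_ack=1000
After event 2: A_seq=1000 A_ack=540 B_seq=616 B_ack=1000
After event 3: A_seq=1000 A_ack=540 B_seq=763 B_ack=1000
After event 4: A_seq=1000 A_ack=763 B_seq=763 B_ack=1000
After event 5: A_seq=1000 A_ack=763 B_seq=763 B_ack=1000
After event 6: A_seq=1000 A_ack=763 B_seq=763 B_ack=1000

Answer: 1000 763 763 1000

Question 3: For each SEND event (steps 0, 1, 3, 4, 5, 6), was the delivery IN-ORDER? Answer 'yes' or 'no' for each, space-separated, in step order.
Answer: yes yes no yes no no

Derivation:
Step 0: SEND seq=200 -> in-order
Step 1: SEND seq=369 -> in-order
Step 3: SEND seq=616 -> out-of-order
Step 4: SEND seq=540 -> in-order
Step 5: SEND seq=540 -> out-of-order
Step 6: SEND seq=540 -> out-of-order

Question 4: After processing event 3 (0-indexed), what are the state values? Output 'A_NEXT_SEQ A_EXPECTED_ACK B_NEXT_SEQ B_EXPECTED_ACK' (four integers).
After event 0: A_seq=1000 A_ack=369 B_seq=369 B_ack=1000
After event 1: A_seq=1000 A_ack=540 B_seq=540 B_ack=1000
After event 2: A_seq=1000 A_ack=540 B_seq=616 B_ack=1000
After event 3: A_seq=1000 A_ack=540 B_seq=763 B_ack=1000

1000 540 763 1000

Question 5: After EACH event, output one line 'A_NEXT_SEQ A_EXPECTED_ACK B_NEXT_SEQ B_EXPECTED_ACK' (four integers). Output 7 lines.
1000 369 369 1000
1000 540 540 1000
1000 540 616 1000
1000 540 763 1000
1000 763 763 1000
1000 763 763 1000
1000 763 763 1000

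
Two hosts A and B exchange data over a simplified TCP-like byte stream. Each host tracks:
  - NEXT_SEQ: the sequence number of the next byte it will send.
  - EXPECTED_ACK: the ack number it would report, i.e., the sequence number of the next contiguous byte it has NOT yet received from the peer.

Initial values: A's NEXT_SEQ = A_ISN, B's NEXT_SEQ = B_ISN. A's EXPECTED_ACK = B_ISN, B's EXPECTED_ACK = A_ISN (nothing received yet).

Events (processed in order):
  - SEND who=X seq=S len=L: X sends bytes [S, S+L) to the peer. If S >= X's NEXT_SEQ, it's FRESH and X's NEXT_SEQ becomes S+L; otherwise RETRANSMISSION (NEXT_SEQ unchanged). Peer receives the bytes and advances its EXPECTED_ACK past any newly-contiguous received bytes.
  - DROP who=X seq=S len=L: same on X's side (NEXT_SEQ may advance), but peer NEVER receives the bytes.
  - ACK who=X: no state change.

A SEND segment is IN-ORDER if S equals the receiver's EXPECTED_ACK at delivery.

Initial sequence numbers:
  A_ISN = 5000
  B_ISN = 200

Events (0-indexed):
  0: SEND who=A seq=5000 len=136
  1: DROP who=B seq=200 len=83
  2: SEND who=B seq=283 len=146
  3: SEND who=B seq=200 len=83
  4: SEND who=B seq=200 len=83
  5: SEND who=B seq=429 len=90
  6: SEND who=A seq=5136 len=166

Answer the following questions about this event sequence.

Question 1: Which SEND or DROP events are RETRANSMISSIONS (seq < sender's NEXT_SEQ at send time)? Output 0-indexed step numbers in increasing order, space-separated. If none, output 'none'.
Answer: 3 4

Derivation:
Step 0: SEND seq=5000 -> fresh
Step 1: DROP seq=200 -> fresh
Step 2: SEND seq=283 -> fresh
Step 3: SEND seq=200 -> retransmit
Step 4: SEND seq=200 -> retransmit
Step 5: SEND seq=429 -> fresh
Step 6: SEND seq=5136 -> fresh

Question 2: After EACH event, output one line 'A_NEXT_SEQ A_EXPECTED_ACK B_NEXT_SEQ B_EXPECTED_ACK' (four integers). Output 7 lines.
5136 200 200 5136
5136 200 283 5136
5136 200 429 5136
5136 429 429 5136
5136 429 429 5136
5136 519 519 5136
5302 519 519 5302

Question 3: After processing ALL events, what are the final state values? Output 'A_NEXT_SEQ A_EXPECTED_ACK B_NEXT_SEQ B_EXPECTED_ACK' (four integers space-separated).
After event 0: A_seq=5136 A_ack=200 B_seq=200 B_ack=5136
After event 1: A_seq=5136 A_ack=200 B_seq=283 B_ack=5136
After event 2: A_seq=5136 A_ack=200 B_seq=429 B_ack=5136
After event 3: A_seq=5136 A_ack=429 B_seq=429 B_ack=5136
After event 4: A_seq=5136 A_ack=429 B_seq=429 B_ack=5136
After event 5: A_seq=5136 A_ack=519 B_seq=519 B_ack=5136
After event 6: A_seq=5302 A_ack=519 B_seq=519 B_ack=5302

Answer: 5302 519 519 5302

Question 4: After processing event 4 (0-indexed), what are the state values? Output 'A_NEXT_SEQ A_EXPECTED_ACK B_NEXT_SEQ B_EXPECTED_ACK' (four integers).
After event 0: A_seq=5136 A_ack=200 B_seq=200 B_ack=5136
After event 1: A_seq=5136 A_ack=200 B_seq=283 B_ack=5136
After event 2: A_seq=5136 A_ack=200 B_seq=429 B_ack=5136
After event 3: A_seq=5136 A_ack=429 B_seq=429 B_ack=5136
After event 4: A_seq=5136 A_ack=429 B_seq=429 B_ack=5136

5136 429 429 5136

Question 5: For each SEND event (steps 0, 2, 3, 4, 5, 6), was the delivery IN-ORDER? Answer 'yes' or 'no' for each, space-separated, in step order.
Step 0: SEND seq=5000 -> in-order
Step 2: SEND seq=283 -> out-of-order
Step 3: SEND seq=200 -> in-order
Step 4: SEND seq=200 -> out-of-order
Step 5: SEND seq=429 -> in-order
Step 6: SEND seq=5136 -> in-order

Answer: yes no yes no yes yes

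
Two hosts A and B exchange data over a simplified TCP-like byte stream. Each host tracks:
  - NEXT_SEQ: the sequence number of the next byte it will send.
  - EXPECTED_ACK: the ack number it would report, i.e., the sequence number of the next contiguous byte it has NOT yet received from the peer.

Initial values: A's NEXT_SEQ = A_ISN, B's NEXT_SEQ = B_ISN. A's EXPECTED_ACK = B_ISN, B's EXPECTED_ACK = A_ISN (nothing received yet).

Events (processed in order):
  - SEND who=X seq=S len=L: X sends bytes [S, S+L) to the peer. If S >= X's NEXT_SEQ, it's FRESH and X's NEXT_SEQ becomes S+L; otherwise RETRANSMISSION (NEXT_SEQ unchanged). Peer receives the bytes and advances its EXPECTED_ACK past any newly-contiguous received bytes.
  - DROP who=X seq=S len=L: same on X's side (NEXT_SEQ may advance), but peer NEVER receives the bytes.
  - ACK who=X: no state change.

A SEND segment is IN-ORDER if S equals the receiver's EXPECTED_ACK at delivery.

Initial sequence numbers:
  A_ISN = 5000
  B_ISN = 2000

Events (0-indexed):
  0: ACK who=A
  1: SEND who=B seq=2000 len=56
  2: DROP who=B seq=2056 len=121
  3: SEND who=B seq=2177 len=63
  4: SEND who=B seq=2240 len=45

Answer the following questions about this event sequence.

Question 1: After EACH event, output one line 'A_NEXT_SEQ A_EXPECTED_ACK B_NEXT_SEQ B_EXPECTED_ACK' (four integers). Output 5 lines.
5000 2000 2000 5000
5000 2056 2056 5000
5000 2056 2177 5000
5000 2056 2240 5000
5000 2056 2285 5000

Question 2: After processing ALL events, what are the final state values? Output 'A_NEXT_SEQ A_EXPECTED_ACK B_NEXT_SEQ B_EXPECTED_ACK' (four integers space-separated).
After event 0: A_seq=5000 A_ack=2000 B_seq=2000 B_ack=5000
After event 1: A_seq=5000 A_ack=2056 B_seq=2056 B_ack=5000
After event 2: A_seq=5000 A_ack=2056 B_seq=2177 B_ack=5000
After event 3: A_seq=5000 A_ack=2056 B_seq=2240 B_ack=5000
After event 4: A_seq=5000 A_ack=2056 B_seq=2285 B_ack=5000

Answer: 5000 2056 2285 5000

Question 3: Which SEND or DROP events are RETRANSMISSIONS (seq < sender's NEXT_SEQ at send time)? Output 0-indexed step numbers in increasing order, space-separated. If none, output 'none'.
Step 1: SEND seq=2000 -> fresh
Step 2: DROP seq=2056 -> fresh
Step 3: SEND seq=2177 -> fresh
Step 4: SEND seq=2240 -> fresh

Answer: none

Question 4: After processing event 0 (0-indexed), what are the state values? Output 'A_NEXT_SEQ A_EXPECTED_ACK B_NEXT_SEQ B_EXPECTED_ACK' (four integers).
After event 0: A_seq=5000 A_ack=2000 B_seq=2000 B_ack=5000

5000 2000 2000 5000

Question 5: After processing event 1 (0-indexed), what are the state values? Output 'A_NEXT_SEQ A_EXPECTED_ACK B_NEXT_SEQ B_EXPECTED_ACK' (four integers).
After event 0: A_seq=5000 A_ack=2000 B_seq=2000 B_ack=5000
After event 1: A_seq=5000 A_ack=2056 B_seq=2056 B_ack=5000

5000 2056 2056 5000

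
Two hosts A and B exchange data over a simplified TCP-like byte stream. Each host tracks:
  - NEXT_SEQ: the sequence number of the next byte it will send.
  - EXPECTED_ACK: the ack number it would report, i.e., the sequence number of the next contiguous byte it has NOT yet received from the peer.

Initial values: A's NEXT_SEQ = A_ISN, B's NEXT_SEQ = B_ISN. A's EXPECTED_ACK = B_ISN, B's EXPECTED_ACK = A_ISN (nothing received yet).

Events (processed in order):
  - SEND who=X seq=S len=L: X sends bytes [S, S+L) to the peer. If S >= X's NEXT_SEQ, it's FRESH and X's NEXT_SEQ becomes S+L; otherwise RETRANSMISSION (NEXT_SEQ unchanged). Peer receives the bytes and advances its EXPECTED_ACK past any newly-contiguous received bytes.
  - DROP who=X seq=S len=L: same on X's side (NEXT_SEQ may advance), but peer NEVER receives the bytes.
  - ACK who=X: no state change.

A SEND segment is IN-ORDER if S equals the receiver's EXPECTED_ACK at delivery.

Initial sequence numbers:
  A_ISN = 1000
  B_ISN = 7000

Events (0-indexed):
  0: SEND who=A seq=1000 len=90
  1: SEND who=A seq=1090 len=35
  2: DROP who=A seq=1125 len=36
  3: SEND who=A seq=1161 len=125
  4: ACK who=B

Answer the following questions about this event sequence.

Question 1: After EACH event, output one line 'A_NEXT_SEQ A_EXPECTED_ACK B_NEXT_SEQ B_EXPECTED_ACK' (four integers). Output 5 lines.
1090 7000 7000 1090
1125 7000 7000 1125
1161 7000 7000 1125
1286 7000 7000 1125
1286 7000 7000 1125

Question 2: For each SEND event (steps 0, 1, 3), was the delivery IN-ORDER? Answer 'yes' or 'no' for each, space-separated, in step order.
Answer: yes yes no

Derivation:
Step 0: SEND seq=1000 -> in-order
Step 1: SEND seq=1090 -> in-order
Step 3: SEND seq=1161 -> out-of-order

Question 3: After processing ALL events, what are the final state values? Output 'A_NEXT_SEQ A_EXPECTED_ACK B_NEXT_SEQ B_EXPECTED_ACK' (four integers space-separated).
After event 0: A_seq=1090 A_ack=7000 B_seq=7000 B_ack=1090
After event 1: A_seq=1125 A_ack=7000 B_seq=7000 B_ack=1125
After event 2: A_seq=1161 A_ack=7000 B_seq=7000 B_ack=1125
After event 3: A_seq=1286 A_ack=7000 B_seq=7000 B_ack=1125
After event 4: A_seq=1286 A_ack=7000 B_seq=7000 B_ack=1125

Answer: 1286 7000 7000 1125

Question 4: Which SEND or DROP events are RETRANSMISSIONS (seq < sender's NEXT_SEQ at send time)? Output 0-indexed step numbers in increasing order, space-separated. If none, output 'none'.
Answer: none

Derivation:
Step 0: SEND seq=1000 -> fresh
Step 1: SEND seq=1090 -> fresh
Step 2: DROP seq=1125 -> fresh
Step 3: SEND seq=1161 -> fresh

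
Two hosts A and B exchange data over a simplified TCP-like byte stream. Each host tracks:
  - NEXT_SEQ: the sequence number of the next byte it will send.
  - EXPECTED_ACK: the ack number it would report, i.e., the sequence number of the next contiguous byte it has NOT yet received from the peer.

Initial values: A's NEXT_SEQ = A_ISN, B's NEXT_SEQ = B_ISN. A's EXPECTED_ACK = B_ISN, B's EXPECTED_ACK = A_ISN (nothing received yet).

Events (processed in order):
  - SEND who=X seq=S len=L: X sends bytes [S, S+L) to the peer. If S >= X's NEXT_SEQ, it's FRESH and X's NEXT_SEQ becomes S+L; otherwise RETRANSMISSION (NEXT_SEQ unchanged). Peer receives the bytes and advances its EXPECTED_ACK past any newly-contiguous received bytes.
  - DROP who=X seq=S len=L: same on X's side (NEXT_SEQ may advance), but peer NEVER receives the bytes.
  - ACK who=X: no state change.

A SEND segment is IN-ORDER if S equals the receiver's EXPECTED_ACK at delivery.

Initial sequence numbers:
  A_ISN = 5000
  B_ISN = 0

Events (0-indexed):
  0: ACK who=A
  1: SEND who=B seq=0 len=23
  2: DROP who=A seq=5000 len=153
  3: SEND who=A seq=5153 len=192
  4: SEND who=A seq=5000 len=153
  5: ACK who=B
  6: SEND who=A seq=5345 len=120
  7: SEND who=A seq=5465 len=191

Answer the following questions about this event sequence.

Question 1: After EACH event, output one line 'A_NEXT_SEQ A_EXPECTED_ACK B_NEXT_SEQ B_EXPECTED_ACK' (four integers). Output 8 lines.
5000 0 0 5000
5000 23 23 5000
5153 23 23 5000
5345 23 23 5000
5345 23 23 5345
5345 23 23 5345
5465 23 23 5465
5656 23 23 5656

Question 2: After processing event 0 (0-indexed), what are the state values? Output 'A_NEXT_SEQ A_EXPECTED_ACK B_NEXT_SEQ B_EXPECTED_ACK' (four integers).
After event 0: A_seq=5000 A_ack=0 B_seq=0 B_ack=5000

5000 0 0 5000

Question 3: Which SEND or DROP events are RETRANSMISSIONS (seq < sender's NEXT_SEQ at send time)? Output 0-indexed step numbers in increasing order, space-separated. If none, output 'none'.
Answer: 4

Derivation:
Step 1: SEND seq=0 -> fresh
Step 2: DROP seq=5000 -> fresh
Step 3: SEND seq=5153 -> fresh
Step 4: SEND seq=5000 -> retransmit
Step 6: SEND seq=5345 -> fresh
Step 7: SEND seq=5465 -> fresh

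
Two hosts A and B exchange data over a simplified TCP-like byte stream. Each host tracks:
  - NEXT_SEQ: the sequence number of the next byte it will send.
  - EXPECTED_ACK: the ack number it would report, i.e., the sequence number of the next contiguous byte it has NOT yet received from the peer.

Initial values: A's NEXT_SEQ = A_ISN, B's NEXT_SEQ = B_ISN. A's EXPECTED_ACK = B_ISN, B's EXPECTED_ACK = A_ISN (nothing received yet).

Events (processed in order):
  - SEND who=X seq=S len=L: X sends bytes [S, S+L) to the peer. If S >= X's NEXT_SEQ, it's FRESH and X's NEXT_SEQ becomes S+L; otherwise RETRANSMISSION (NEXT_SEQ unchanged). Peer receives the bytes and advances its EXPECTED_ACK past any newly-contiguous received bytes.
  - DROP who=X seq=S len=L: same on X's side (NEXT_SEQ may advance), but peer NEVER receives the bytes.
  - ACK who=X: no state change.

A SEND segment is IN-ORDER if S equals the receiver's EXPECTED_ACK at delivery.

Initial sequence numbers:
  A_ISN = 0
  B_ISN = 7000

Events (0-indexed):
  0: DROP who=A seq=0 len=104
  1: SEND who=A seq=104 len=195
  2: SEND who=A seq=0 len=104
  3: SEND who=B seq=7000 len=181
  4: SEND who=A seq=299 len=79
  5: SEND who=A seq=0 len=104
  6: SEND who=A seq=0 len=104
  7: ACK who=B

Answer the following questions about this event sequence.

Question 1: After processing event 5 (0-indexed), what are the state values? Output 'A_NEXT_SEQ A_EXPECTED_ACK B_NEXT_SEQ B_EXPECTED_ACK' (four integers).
After event 0: A_seq=104 A_ack=7000 B_seq=7000 B_ack=0
After event 1: A_seq=299 A_ack=7000 B_seq=7000 B_ack=0
After event 2: A_seq=299 A_ack=7000 B_seq=7000 B_ack=299
After event 3: A_seq=299 A_ack=7181 B_seq=7181 B_ack=299
After event 4: A_seq=378 A_ack=7181 B_seq=7181 B_ack=378
After event 5: A_seq=378 A_ack=7181 B_seq=7181 B_ack=378

378 7181 7181 378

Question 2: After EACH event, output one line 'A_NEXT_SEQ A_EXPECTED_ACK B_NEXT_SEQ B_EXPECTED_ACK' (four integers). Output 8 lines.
104 7000 7000 0
299 7000 7000 0
299 7000 7000 299
299 7181 7181 299
378 7181 7181 378
378 7181 7181 378
378 7181 7181 378
378 7181 7181 378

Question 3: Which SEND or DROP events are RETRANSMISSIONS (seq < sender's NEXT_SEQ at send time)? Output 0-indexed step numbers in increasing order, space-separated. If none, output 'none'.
Step 0: DROP seq=0 -> fresh
Step 1: SEND seq=104 -> fresh
Step 2: SEND seq=0 -> retransmit
Step 3: SEND seq=7000 -> fresh
Step 4: SEND seq=299 -> fresh
Step 5: SEND seq=0 -> retransmit
Step 6: SEND seq=0 -> retransmit

Answer: 2 5 6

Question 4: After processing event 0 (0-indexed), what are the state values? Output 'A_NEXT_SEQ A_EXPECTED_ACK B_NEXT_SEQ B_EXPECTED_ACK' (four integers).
After event 0: A_seq=104 A_ack=7000 B_seq=7000 B_ack=0

104 7000 7000 0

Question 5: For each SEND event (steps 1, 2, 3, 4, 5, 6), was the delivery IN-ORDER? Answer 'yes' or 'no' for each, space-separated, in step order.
Step 1: SEND seq=104 -> out-of-order
Step 2: SEND seq=0 -> in-order
Step 3: SEND seq=7000 -> in-order
Step 4: SEND seq=299 -> in-order
Step 5: SEND seq=0 -> out-of-order
Step 6: SEND seq=0 -> out-of-order

Answer: no yes yes yes no no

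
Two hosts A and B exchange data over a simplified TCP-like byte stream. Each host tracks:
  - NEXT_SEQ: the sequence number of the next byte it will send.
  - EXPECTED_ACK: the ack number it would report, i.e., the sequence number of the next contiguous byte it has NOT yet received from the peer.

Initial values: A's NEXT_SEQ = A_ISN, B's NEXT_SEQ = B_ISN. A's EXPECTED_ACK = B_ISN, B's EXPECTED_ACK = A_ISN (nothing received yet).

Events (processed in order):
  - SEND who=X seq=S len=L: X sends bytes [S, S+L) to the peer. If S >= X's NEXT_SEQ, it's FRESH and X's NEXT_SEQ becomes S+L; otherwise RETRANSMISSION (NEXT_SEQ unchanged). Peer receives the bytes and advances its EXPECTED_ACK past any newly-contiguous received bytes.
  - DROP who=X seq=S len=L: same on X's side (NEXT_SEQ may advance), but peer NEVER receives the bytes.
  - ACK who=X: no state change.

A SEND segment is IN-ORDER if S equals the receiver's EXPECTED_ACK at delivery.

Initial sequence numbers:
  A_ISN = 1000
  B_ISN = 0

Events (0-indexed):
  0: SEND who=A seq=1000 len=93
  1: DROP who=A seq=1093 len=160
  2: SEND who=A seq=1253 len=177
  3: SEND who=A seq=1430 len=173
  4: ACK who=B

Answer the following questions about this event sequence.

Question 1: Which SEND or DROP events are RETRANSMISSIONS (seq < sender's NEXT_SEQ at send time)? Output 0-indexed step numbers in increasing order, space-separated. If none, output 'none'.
Answer: none

Derivation:
Step 0: SEND seq=1000 -> fresh
Step 1: DROP seq=1093 -> fresh
Step 2: SEND seq=1253 -> fresh
Step 3: SEND seq=1430 -> fresh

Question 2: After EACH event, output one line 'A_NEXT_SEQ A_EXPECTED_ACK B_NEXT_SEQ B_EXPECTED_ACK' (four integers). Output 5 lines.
1093 0 0 1093
1253 0 0 1093
1430 0 0 1093
1603 0 0 1093
1603 0 0 1093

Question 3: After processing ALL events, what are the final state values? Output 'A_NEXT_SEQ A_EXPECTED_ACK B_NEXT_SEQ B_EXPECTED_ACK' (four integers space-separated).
Answer: 1603 0 0 1093

Derivation:
After event 0: A_seq=1093 A_ack=0 B_seq=0 B_ack=1093
After event 1: A_seq=1253 A_ack=0 B_seq=0 B_ack=1093
After event 2: A_seq=1430 A_ack=0 B_seq=0 B_ack=1093
After event 3: A_seq=1603 A_ack=0 B_seq=0 B_ack=1093
After event 4: A_seq=1603 A_ack=0 B_seq=0 B_ack=1093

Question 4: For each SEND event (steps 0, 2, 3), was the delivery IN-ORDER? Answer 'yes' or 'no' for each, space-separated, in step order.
Answer: yes no no

Derivation:
Step 0: SEND seq=1000 -> in-order
Step 2: SEND seq=1253 -> out-of-order
Step 3: SEND seq=1430 -> out-of-order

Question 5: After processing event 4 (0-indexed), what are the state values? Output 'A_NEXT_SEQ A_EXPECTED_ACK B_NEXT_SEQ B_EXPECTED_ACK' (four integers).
After event 0: A_seq=1093 A_ack=0 B_seq=0 B_ack=1093
After event 1: A_seq=1253 A_ack=0 B_seq=0 B_ack=1093
After event 2: A_seq=1430 A_ack=0 B_seq=0 B_ack=1093
After event 3: A_seq=1603 A_ack=0 B_seq=0 B_ack=1093
After event 4: A_seq=1603 A_ack=0 B_seq=0 B_ack=1093

1603 0 0 1093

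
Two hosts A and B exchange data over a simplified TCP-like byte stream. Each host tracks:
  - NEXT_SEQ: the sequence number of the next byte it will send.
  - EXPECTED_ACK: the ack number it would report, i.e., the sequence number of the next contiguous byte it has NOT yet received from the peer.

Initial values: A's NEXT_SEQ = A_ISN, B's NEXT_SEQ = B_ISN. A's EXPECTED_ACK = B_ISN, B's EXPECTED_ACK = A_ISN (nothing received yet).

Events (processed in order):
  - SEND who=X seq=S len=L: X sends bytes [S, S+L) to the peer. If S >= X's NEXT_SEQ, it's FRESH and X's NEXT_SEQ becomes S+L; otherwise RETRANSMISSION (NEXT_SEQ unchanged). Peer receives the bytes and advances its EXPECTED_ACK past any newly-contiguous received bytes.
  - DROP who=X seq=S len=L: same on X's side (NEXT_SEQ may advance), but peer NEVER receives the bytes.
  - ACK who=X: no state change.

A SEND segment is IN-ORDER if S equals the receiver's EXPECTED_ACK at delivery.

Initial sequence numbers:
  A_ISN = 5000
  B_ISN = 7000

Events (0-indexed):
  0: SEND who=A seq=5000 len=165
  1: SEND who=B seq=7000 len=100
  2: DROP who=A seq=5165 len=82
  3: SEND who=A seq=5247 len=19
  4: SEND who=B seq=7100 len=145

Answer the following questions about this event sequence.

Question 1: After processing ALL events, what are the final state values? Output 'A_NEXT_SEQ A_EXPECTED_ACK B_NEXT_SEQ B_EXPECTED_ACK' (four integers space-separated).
Answer: 5266 7245 7245 5165

Derivation:
After event 0: A_seq=5165 A_ack=7000 B_seq=7000 B_ack=5165
After event 1: A_seq=5165 A_ack=7100 B_seq=7100 B_ack=5165
After event 2: A_seq=5247 A_ack=7100 B_seq=7100 B_ack=5165
After event 3: A_seq=5266 A_ack=7100 B_seq=7100 B_ack=5165
After event 4: A_seq=5266 A_ack=7245 B_seq=7245 B_ack=5165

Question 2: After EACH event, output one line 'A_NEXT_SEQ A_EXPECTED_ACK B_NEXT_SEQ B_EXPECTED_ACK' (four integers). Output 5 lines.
5165 7000 7000 5165
5165 7100 7100 5165
5247 7100 7100 5165
5266 7100 7100 5165
5266 7245 7245 5165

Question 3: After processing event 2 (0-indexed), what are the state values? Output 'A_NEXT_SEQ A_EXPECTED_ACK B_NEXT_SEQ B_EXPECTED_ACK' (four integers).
After event 0: A_seq=5165 A_ack=7000 B_seq=7000 B_ack=5165
After event 1: A_seq=5165 A_ack=7100 B_seq=7100 B_ack=5165
After event 2: A_seq=5247 A_ack=7100 B_seq=7100 B_ack=5165

5247 7100 7100 5165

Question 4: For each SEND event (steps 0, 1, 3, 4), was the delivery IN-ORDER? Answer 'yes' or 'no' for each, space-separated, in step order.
Step 0: SEND seq=5000 -> in-order
Step 1: SEND seq=7000 -> in-order
Step 3: SEND seq=5247 -> out-of-order
Step 4: SEND seq=7100 -> in-order

Answer: yes yes no yes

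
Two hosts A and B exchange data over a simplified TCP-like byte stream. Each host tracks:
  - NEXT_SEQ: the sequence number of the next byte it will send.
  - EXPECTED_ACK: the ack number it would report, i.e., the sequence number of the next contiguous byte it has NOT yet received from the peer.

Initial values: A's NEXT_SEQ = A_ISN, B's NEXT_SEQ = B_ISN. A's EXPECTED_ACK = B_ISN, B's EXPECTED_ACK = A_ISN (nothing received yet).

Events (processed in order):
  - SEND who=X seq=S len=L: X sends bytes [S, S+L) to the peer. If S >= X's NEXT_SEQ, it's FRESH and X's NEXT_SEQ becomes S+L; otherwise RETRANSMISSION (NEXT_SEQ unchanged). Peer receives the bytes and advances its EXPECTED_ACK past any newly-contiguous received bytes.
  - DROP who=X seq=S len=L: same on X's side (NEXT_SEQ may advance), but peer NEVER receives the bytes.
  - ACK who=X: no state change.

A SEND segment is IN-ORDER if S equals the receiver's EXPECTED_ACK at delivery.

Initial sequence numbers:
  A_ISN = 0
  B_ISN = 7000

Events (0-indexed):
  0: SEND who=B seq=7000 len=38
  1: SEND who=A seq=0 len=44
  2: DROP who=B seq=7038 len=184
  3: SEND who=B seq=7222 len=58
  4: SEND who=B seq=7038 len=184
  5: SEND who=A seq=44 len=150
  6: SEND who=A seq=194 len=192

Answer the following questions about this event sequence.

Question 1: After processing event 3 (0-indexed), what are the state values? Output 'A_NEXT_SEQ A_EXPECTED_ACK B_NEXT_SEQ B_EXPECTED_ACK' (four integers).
After event 0: A_seq=0 A_ack=7038 B_seq=7038 B_ack=0
After event 1: A_seq=44 A_ack=7038 B_seq=7038 B_ack=44
After event 2: A_seq=44 A_ack=7038 B_seq=7222 B_ack=44
After event 3: A_seq=44 A_ack=7038 B_seq=7280 B_ack=44

44 7038 7280 44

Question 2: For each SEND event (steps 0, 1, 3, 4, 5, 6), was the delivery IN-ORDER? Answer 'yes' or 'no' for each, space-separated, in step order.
Step 0: SEND seq=7000 -> in-order
Step 1: SEND seq=0 -> in-order
Step 3: SEND seq=7222 -> out-of-order
Step 4: SEND seq=7038 -> in-order
Step 5: SEND seq=44 -> in-order
Step 6: SEND seq=194 -> in-order

Answer: yes yes no yes yes yes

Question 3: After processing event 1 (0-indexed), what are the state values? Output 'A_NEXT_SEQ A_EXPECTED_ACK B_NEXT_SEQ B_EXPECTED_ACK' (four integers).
After event 0: A_seq=0 A_ack=7038 B_seq=7038 B_ack=0
After event 1: A_seq=44 A_ack=7038 B_seq=7038 B_ack=44

44 7038 7038 44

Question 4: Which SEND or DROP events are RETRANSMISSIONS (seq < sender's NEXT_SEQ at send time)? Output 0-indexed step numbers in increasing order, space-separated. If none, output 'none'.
Answer: 4

Derivation:
Step 0: SEND seq=7000 -> fresh
Step 1: SEND seq=0 -> fresh
Step 2: DROP seq=7038 -> fresh
Step 3: SEND seq=7222 -> fresh
Step 4: SEND seq=7038 -> retransmit
Step 5: SEND seq=44 -> fresh
Step 6: SEND seq=194 -> fresh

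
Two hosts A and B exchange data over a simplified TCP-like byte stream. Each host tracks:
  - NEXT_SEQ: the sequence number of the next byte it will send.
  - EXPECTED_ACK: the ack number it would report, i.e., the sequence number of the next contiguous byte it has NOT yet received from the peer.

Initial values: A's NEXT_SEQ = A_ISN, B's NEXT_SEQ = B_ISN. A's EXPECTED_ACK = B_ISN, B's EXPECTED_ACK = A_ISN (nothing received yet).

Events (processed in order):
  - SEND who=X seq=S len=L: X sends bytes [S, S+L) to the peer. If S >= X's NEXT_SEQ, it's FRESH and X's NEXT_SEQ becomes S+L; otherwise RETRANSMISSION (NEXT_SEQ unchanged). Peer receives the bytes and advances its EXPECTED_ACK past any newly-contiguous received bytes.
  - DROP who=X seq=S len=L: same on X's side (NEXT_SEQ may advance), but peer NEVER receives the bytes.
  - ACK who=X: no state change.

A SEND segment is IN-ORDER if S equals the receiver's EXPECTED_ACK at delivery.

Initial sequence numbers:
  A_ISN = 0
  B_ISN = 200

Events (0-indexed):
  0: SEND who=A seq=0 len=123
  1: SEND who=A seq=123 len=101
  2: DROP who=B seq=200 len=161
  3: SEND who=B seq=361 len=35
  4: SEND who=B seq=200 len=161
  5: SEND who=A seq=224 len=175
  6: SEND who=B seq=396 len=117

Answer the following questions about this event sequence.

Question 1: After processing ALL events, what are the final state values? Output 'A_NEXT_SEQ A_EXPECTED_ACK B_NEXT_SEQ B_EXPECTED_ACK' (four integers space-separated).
After event 0: A_seq=123 A_ack=200 B_seq=200 B_ack=123
After event 1: A_seq=224 A_ack=200 B_seq=200 B_ack=224
After event 2: A_seq=224 A_ack=200 B_seq=361 B_ack=224
After event 3: A_seq=224 A_ack=200 B_seq=396 B_ack=224
After event 4: A_seq=224 A_ack=396 B_seq=396 B_ack=224
After event 5: A_seq=399 A_ack=396 B_seq=396 B_ack=399
After event 6: A_seq=399 A_ack=513 B_seq=513 B_ack=399

Answer: 399 513 513 399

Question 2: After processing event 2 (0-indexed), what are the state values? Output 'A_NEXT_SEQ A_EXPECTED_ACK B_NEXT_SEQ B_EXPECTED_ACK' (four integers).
After event 0: A_seq=123 A_ack=200 B_seq=200 B_ack=123
After event 1: A_seq=224 A_ack=200 B_seq=200 B_ack=224
After event 2: A_seq=224 A_ack=200 B_seq=361 B_ack=224

224 200 361 224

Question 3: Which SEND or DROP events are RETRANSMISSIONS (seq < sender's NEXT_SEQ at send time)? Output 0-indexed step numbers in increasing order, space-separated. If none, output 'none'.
Step 0: SEND seq=0 -> fresh
Step 1: SEND seq=123 -> fresh
Step 2: DROP seq=200 -> fresh
Step 3: SEND seq=361 -> fresh
Step 4: SEND seq=200 -> retransmit
Step 5: SEND seq=224 -> fresh
Step 6: SEND seq=396 -> fresh

Answer: 4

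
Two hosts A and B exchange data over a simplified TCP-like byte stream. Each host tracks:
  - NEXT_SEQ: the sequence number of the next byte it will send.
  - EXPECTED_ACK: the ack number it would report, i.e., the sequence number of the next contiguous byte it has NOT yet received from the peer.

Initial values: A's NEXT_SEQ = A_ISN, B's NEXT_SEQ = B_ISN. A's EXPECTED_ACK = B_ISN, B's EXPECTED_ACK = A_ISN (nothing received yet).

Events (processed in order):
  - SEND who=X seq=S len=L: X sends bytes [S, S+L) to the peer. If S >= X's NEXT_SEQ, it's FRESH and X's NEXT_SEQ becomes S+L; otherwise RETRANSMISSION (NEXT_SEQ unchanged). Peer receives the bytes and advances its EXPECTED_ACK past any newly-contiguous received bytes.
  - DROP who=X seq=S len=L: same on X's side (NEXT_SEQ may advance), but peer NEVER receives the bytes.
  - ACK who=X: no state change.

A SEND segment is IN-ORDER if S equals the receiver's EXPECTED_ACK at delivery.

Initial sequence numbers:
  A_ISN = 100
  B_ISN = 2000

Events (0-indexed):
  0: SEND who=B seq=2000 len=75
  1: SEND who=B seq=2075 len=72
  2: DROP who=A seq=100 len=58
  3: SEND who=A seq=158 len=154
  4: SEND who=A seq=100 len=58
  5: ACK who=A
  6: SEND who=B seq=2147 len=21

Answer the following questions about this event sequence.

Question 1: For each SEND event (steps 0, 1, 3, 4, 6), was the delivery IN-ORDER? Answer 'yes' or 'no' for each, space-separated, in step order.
Answer: yes yes no yes yes

Derivation:
Step 0: SEND seq=2000 -> in-order
Step 1: SEND seq=2075 -> in-order
Step 3: SEND seq=158 -> out-of-order
Step 4: SEND seq=100 -> in-order
Step 6: SEND seq=2147 -> in-order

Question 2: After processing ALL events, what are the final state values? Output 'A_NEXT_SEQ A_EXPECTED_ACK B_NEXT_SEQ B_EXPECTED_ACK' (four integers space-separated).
Answer: 312 2168 2168 312

Derivation:
After event 0: A_seq=100 A_ack=2075 B_seq=2075 B_ack=100
After event 1: A_seq=100 A_ack=2147 B_seq=2147 B_ack=100
After event 2: A_seq=158 A_ack=2147 B_seq=2147 B_ack=100
After event 3: A_seq=312 A_ack=2147 B_seq=2147 B_ack=100
After event 4: A_seq=312 A_ack=2147 B_seq=2147 B_ack=312
After event 5: A_seq=312 A_ack=2147 B_seq=2147 B_ack=312
After event 6: A_seq=312 A_ack=2168 B_seq=2168 B_ack=312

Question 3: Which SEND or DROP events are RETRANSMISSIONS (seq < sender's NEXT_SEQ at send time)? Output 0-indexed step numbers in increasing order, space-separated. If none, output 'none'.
Answer: 4

Derivation:
Step 0: SEND seq=2000 -> fresh
Step 1: SEND seq=2075 -> fresh
Step 2: DROP seq=100 -> fresh
Step 3: SEND seq=158 -> fresh
Step 4: SEND seq=100 -> retransmit
Step 6: SEND seq=2147 -> fresh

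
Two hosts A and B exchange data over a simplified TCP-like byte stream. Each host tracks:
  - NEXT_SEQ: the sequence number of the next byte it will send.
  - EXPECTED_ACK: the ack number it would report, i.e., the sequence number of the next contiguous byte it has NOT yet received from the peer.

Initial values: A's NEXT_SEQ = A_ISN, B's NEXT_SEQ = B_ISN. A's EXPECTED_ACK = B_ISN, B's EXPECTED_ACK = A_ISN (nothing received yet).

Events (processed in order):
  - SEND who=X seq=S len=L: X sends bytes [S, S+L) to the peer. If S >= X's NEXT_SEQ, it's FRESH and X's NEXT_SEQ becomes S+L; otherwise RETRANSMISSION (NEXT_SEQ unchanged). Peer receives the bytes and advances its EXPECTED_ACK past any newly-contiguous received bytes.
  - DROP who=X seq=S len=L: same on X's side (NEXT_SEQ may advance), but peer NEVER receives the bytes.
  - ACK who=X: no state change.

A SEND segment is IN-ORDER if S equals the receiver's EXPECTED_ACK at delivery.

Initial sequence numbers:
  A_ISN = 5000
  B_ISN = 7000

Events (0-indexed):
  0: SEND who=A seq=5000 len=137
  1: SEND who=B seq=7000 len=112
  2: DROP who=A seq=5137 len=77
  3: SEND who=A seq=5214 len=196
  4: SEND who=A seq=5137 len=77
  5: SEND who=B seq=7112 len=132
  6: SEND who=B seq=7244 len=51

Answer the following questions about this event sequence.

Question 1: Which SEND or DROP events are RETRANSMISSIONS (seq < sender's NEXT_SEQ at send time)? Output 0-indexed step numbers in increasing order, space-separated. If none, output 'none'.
Step 0: SEND seq=5000 -> fresh
Step 1: SEND seq=7000 -> fresh
Step 2: DROP seq=5137 -> fresh
Step 3: SEND seq=5214 -> fresh
Step 4: SEND seq=5137 -> retransmit
Step 5: SEND seq=7112 -> fresh
Step 6: SEND seq=7244 -> fresh

Answer: 4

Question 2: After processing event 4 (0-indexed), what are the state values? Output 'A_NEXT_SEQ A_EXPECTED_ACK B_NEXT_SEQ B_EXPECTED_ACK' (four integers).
After event 0: A_seq=5137 A_ack=7000 B_seq=7000 B_ack=5137
After event 1: A_seq=5137 A_ack=7112 B_seq=7112 B_ack=5137
After event 2: A_seq=5214 A_ack=7112 B_seq=7112 B_ack=5137
After event 3: A_seq=5410 A_ack=7112 B_seq=7112 B_ack=5137
After event 4: A_seq=5410 A_ack=7112 B_seq=7112 B_ack=5410

5410 7112 7112 5410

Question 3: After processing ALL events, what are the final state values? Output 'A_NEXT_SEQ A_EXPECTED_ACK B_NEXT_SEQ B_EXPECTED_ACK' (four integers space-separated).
After event 0: A_seq=5137 A_ack=7000 B_seq=7000 B_ack=5137
After event 1: A_seq=5137 A_ack=7112 B_seq=7112 B_ack=5137
After event 2: A_seq=5214 A_ack=7112 B_seq=7112 B_ack=5137
After event 3: A_seq=5410 A_ack=7112 B_seq=7112 B_ack=5137
After event 4: A_seq=5410 A_ack=7112 B_seq=7112 B_ack=5410
After event 5: A_seq=5410 A_ack=7244 B_seq=7244 B_ack=5410
After event 6: A_seq=5410 A_ack=7295 B_seq=7295 B_ack=5410

Answer: 5410 7295 7295 5410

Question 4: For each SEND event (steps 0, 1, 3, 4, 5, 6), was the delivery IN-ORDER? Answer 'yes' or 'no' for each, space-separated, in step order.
Answer: yes yes no yes yes yes

Derivation:
Step 0: SEND seq=5000 -> in-order
Step 1: SEND seq=7000 -> in-order
Step 3: SEND seq=5214 -> out-of-order
Step 4: SEND seq=5137 -> in-order
Step 5: SEND seq=7112 -> in-order
Step 6: SEND seq=7244 -> in-order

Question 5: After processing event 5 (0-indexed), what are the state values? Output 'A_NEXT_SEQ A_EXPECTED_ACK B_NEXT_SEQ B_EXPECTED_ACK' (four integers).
After event 0: A_seq=5137 A_ack=7000 B_seq=7000 B_ack=5137
After event 1: A_seq=5137 A_ack=7112 B_seq=7112 B_ack=5137
After event 2: A_seq=5214 A_ack=7112 B_seq=7112 B_ack=5137
After event 3: A_seq=5410 A_ack=7112 B_seq=7112 B_ack=5137
After event 4: A_seq=5410 A_ack=7112 B_seq=7112 B_ack=5410
After event 5: A_seq=5410 A_ack=7244 B_seq=7244 B_ack=5410

5410 7244 7244 5410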